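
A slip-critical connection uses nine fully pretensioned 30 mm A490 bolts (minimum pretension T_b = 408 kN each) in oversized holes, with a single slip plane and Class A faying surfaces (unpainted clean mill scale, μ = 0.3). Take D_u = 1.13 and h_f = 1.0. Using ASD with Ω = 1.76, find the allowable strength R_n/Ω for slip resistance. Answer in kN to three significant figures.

R_n = μ · D_u · h_f · T_b · n_s · n_b = 0.3 × 1.13 × 1.0 × 408 × 1 × 9 = 1245 kN.
Allowable strength R_n/Ω = 1245 / 1.76 = 707 kN.

707 kN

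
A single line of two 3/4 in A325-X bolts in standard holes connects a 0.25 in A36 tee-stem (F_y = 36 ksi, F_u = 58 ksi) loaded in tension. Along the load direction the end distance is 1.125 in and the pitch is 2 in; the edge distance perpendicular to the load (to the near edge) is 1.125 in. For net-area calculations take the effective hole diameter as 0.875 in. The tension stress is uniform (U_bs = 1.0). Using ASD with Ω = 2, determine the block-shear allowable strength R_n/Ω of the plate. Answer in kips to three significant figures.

Shear plane L_v = 1.125 + 1·2 = 3.125 in; A_gv = 3.125 × 0.25 = 0.7812 in².
A_nv = (3.125 − 1.5·0.875) × 0.25 = 0.4531 in².
A_nt = (1.125 − 0.5·0.875) × 0.25 = 0.1719 in².
0.6 F_u A_nv = 15.77 kips; 0.6 F_y A_gv = 16.88 kips → shear rupture governs the shear term.
R_n = 15.77 + 1.0 × 58 × 0.1719 = 25.74 kips.
Allowable strength R_n/Ω = 25.74 / 2 = 12.9 kips.

12.9 kips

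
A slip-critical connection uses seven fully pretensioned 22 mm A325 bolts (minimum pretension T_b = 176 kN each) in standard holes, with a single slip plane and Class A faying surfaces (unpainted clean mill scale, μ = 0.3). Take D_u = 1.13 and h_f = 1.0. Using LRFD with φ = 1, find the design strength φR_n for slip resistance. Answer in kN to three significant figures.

418 kN

R_n = μ · D_u · h_f · T_b · n_s · n_b = 0.3 × 1.13 × 1.0 × 176 × 1 × 7 = 417.6 kN.
Design strength φR_n = 1 × 417.6 = 418 kN.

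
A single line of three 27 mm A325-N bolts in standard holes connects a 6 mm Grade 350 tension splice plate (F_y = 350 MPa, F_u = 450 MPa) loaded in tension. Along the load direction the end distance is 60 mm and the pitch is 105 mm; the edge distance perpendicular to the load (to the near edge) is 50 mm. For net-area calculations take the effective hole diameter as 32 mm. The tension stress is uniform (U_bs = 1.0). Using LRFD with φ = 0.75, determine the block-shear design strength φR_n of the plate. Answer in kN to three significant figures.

300 kN

Shear plane L_v = 60 + 2·105 = 270 mm; A_gv = 270 × 6 = 1620 mm².
A_nv = (270 − 2.5·32) × 6 = 1140 mm².
A_nt = (50 − 0.5·32) × 6 = 204 mm².
0.6 F_u A_nv = 307.8 kN; 0.6 F_y A_gv = 340.2 kN → shear rupture governs the shear term.
R_n = 307.8 + 1.0 × 450 × 204 / 1000 = 399.6 kN.
Design strength φR_n = 0.75 × 399.6 = 300 kN.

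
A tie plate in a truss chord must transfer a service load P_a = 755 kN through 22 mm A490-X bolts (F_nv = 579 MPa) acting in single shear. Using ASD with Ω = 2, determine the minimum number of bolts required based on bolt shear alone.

A_b = π·22²/4 = 380.1 mm².
Per-bolt allowable strength R_n/Ω = 579 × 380.1 × 1 / 1000 / 2 = 110 kN.
n ≥ 755 / 110 = 6.861 → use 7 bolts.

7 bolts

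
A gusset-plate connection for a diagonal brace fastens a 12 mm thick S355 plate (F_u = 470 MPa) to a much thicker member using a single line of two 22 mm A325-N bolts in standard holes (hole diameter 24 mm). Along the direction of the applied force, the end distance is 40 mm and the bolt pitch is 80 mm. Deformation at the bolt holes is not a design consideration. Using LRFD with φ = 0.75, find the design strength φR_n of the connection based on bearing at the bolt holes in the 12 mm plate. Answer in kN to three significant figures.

457 kN

Per bolt r_n = 1.5 l_c t F_u ≤ 3.0 d t F_u; upper limit = 3.0 × 22 × 12 × 470 / 1000 = 372.2 kN.
Edge bolt: l_c = 40 − 24/2 = 28 mm → 1.5 × 28 × 12 × 470 / 1000 = 236.9 → r_n = 236.9 kN.
Interior bolts: l_c = 80 − 24 = 56 mm → 1.5 × 56 × 12 × 470 / 1000 = 473.8 → r_n = 372.2 kN.
R_n = 1 × 236.9 + 1 × 372.2 = 609.1 kN.
Design strength φR_n = 0.75 × 609.1 = 457 kN.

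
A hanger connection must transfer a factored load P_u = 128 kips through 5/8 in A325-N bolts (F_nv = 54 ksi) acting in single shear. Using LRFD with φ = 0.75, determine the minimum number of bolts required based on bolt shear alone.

11 bolts

A_b = π·0.625²/4 = 0.3068 in².
Per-bolt design strength φR_n = 0.75 × 54 × 0.3068 × 1 = 12.43 kips.
n ≥ 128 / 12.43 = 10.3 → use 11 bolts.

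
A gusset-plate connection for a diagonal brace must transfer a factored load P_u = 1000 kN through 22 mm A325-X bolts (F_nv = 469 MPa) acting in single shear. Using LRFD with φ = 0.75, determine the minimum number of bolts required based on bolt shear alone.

8 bolts

A_b = π·22²/4 = 380.1 mm².
Per-bolt design strength φR_n = 0.75 × 469 × 380.1 × 1 / 1000 = 133.7 kN.
n ≥ 1000 / 133.7 = 7.479 → use 8 bolts.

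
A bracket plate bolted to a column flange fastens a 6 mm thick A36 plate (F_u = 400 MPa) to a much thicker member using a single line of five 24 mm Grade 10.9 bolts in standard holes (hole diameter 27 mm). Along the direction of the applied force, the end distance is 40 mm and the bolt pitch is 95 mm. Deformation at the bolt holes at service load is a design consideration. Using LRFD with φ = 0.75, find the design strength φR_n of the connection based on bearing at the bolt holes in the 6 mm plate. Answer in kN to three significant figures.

Per bolt r_n = 1.2 l_c t F_u ≤ 2.4 d t F_u; upper limit = 2.4 × 24 × 6 × 400 / 1000 = 138.2 kN.
Edge bolt: l_c = 40 − 27/2 = 26.5 mm → 1.2 × 26.5 × 6 × 400 / 1000 = 76.32 → r_n = 76.32 kN.
Interior bolts: l_c = 95 − 27 = 68 mm → 1.2 × 68 × 6 × 400 / 1000 = 195.8 → r_n = 138.2 kN.
R_n = 1 × 76.32 + 4 × 138.2 = 629.3 kN.
Design strength φR_n = 0.75 × 629.3 = 472 kN.

472 kN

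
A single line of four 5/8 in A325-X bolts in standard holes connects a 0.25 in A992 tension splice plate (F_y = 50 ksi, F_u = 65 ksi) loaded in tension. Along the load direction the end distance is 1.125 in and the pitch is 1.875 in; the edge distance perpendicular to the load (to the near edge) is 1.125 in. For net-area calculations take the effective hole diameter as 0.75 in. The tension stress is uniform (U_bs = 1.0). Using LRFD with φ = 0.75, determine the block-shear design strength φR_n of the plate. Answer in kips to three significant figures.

39.3 kips

Shear plane L_v = 1.125 + 3·1.875 = 6.75 in; A_gv = 6.75 × 0.25 = 1.688 in².
A_nv = (6.75 − 3.5·0.75) × 0.25 = 1.031 in².
A_nt = (1.125 − 0.5·0.75) × 0.25 = 0.1875 in².
0.6 F_u A_nv = 40.22 kips; 0.6 F_y A_gv = 50.62 kips → shear rupture governs the shear term.
R_n = 40.22 + 1.0 × 65 × 0.1875 = 52.41 kips.
Design strength φR_n = 0.75 × 52.41 = 39.3 kips.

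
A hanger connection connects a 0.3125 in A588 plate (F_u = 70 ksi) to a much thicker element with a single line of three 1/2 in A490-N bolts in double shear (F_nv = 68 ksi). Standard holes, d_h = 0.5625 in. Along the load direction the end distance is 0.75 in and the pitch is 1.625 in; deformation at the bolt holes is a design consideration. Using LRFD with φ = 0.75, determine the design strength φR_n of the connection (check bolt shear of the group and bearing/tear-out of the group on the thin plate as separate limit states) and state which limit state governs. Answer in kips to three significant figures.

Bolt shear: A_b = π·0.5²/4 = 0.1963 in²; R_n = 68 × 0.1963 × 3 × 2 = 80.11 kips → 0.75 × 80.11 = 60.1 kips.
Bearing (1.2 l_c t F_u ≤ 2.4 d t F_u): upper limit = 2.4·0.5·0.3125·70 = 26.25 kips.
  Edge l_c = 0.75 − 0.5625/2 = 0.4688 → r_n = 12.3 kips; interior l_c = 1.625 − 0.5625 = 1.062 → r_n = 26.25 kips.
  R_n,bearing = 1·12.3 + 2·26.25 = 64.8 kips → 0.75 × 64.8 = 48.6 kips.
Bearing governs: 48.6 kips.

48.6 kips (bearing governs)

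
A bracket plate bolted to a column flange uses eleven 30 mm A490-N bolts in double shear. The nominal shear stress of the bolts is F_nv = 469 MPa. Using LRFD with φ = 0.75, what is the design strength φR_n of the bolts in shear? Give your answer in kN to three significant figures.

5470 kN

A_b = π × 30² / 4 = 706.9 mm².
R_n = F_nv · A_b · n · n_s = 469 × 706.9 × 11 × 2 / 1000 = 7293 kN.
Design strength φR_n = 0.75 × 7293 = 5470 kN.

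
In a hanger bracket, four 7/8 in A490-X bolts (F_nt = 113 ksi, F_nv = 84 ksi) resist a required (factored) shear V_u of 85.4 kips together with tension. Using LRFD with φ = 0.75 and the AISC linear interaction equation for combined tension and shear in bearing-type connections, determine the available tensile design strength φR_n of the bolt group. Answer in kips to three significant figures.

150 kips

A_b = π·0.875²/4 = 0.6013 in²; f_rv = 85.4 / (4 × 0.6013) = 35.51 ksi.
F'_nt = 1.3 F_nt − (F_nt / φF_nv) f_rv = 1.3·113 − (113/(0.75·84))·35.51 = 83.22 ksi, capped at F_nt → F'_nt = 83.22 ksi.
R_n = F'_nt · A_b · n = 83.22 × 0.6013 × 4 = 200.2 kips.
Design strength φR_n = 0.75 × 200.2 = 150 kips.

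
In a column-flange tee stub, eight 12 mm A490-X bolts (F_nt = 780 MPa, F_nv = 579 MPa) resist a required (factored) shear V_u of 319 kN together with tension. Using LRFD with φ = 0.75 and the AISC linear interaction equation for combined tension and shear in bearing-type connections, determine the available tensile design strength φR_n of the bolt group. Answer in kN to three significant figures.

258 kN

A_b = π·12²/4 = 113.1 mm²; f_rv = 319 × 1000 / (8 × 113.1) = 352.6 MPa.
F'_nt = 1.3 F_nt − (F_nt / φF_nv) f_rv = 1.3·780 − (780/(0.75·579))·352.6 = 380.7 MPa, capped at F_nt → F'_nt = 380.7 MPa.
R_n = F'_nt · A_b · n = 380.7 × 113.1 × 8 / 1000 = 344.5 kN.
Design strength φR_n = 0.75 × 344.5 = 258 kN.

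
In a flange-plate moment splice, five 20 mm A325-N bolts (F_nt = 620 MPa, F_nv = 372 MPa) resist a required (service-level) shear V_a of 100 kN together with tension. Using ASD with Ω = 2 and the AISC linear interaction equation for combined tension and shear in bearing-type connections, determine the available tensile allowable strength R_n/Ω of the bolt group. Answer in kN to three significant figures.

466 kN

A_b = π·20²/4 = 314.2 mm²; f_rv = 100 × 1000 / (5 × 314.2) = 63.66 MPa.
F'_nt = 1.3 F_nt − (Ω F_nt / F_nv) f_rv = 1.3·620 − (2·620/372)·63.66 = 593.8 MPa, capped at F_nt → F'_nt = 593.8 MPa.
R_n = F'_nt · A_b · n = 593.8 × 314.2 × 5 / 1000 = 932.7 kN.
Allowable strength R_n/Ω = 932.7 / 2 = 466 kN.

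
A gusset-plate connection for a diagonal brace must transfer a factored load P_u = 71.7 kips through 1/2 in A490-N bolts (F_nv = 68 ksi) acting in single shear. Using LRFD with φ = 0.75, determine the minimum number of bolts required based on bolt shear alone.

A_b = π·0.5²/4 = 0.1963 in².
Per-bolt design strength φR_n = 0.75 × 68 × 0.1963 × 1 = 10.01 kips.
n ≥ 71.7 / 10.01 = 7.16 → use 8 bolts.

8 bolts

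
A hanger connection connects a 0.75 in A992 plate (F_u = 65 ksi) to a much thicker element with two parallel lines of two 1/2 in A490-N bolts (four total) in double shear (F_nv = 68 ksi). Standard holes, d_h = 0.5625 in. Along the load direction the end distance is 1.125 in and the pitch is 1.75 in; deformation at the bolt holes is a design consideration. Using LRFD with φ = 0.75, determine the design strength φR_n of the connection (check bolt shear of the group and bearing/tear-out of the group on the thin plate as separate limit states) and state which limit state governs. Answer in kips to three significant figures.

80.1 kips (bolt shear governs)

Bolt shear: A_b = π·0.5²/4 = 0.1963 in²; R_n = 68 × 0.1963 × 4 × 2 = 106.8 kips → 0.75 × 106.8 = 80.1 kips.
Bearing (1.2 l_c t F_u ≤ 2.4 d t F_u): upper limit = 2.4·0.5·0.75·65 = 58.5 kips.
  Edge l_c = 1.125 − 0.5625/2 = 0.8438 → r_n = 49.36 kips; interior l_c = 1.75 − 0.5625 = 1.188 → r_n = 58.5 kips.
  R_n,bearing = 2·49.36 + 2·58.5 = 215.7 kips → 0.75 × 215.7 = 162 kips.
Bolt shear governs: 80.1 kips.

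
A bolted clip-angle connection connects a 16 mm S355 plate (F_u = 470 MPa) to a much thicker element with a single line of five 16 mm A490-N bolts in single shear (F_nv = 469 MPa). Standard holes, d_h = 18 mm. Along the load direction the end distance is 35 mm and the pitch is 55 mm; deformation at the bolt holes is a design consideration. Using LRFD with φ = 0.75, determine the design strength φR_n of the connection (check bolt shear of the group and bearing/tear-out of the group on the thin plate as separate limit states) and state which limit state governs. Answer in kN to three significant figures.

Bolt shear: A_b = π·16²/4 = 201.1 mm²; R_n = 469 × 201.1 × 5 × 1 / 1000 = 471.5 kN → 0.75 × 471.5 = 354 kN.
Bearing (1.2 l_c t F_u ≤ 2.4 d t F_u): upper limit = 2.4·16·16·470 / 1000 = 288.8 kN.
  Edge l_c = 35 − 18/2 = 26 → r_n = 234.6 kN; interior l_c = 55 − 18 = 37 → r_n = 288.8 kN.
  R_n,bearing = 1·234.6 + 4·288.8 = 1390 kN → 0.75 × 1390 = 1040 kN.
Bolt shear governs: 354 kN.

354 kN (bolt shear governs)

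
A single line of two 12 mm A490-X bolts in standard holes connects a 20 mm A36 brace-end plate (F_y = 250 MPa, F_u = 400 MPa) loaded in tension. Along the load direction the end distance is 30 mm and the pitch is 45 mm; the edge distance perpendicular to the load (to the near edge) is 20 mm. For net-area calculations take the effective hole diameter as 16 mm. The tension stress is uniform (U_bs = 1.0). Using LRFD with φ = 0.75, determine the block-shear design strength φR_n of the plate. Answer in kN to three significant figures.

241 kN

Shear plane L_v = 30 + 1·45 = 75 mm; A_gv = 75 × 20 = 1500 mm².
A_nv = (75 − 1.5·16) × 20 = 1020 mm².
A_nt = (20 − 0.5·16) × 20 = 240 mm².
0.6 F_u A_nv = 244.8 kN; 0.6 F_y A_gv = 225 kN → shear yielding governs the shear term.
R_n = 225 + 1.0 × 400 × 240 / 1000 = 321 kN.
Design strength φR_n = 0.75 × 321 = 241 kN.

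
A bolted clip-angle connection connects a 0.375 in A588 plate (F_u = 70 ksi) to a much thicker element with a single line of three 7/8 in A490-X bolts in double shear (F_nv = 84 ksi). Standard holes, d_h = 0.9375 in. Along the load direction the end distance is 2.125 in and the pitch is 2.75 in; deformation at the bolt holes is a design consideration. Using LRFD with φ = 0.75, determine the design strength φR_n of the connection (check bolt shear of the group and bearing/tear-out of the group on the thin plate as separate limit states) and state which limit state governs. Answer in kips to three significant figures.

122 kips (bearing governs)

Bolt shear: A_b = π·0.875²/4 = 0.6013 in²; R_n = 84 × 0.6013 × 3 × 2 = 303.1 kips → 0.75 × 303.1 = 227 kips.
Bearing (1.2 l_c t F_u ≤ 2.4 d t F_u): upper limit = 2.4·0.875·0.375·70 = 55.13 kips.
  Edge l_c = 2.125 − 0.9375/2 = 1.656 → r_n = 52.17 kips; interior l_c = 2.75 − 0.9375 = 1.812 → r_n = 55.13 kips.
  R_n,bearing = 1·52.17 + 2·55.13 = 162.4 kips → 0.75 × 162.4 = 122 kips.
Bearing governs: 122 kips.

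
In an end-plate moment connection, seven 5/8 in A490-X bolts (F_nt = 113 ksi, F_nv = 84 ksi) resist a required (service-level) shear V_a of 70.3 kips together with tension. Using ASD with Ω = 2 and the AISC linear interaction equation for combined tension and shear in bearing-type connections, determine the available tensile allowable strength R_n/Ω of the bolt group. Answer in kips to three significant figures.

A_b = π·0.625²/4 = 0.3068 in²; f_rv = 70.3 / (7 × 0.3068) = 32.73 ksi.
F'_nt = 1.3 F_nt − (Ω F_nt / F_nv) f_rv = 1.3·113 − (2·113/84)·32.73 = 58.83 ksi, capped at F_nt → F'_nt = 58.83 ksi.
R_n = F'_nt · A_b · n = 58.83 × 0.3068 × 7 = 126.3 kips.
Allowable strength R_n/Ω = 126.3 / 2 = 63.2 kips.

63.2 kips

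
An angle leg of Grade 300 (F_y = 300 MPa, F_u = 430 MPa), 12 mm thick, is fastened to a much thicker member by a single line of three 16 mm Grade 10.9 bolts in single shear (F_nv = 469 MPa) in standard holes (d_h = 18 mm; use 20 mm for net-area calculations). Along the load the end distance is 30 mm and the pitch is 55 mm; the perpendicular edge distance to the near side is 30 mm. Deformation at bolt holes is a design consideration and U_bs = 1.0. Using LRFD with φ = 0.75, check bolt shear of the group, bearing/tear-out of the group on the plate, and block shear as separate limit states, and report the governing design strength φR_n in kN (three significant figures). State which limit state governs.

Bolt shear: A_b = π·16²/4 = 201.1 mm²; R_n = 469 × 201.1 × 3 × 1 / 1000 = 282.9 kN → 0.75 × 282.9 = 212 kN.
Bearing: edge l_c = 21, r_n = 130 kN; interior l_c = 37, r_n = 198.1 kN; R_n = 130 + 2·198.1 = 526.3 kN → 395 kN.
Block shear: A_gv = 1680, A_nv = 1080, A_nt = 240 mm²; R_n = min(0.6F_uA_nv, 0.6F_yA_gv) + U_bs·F_u·A_nt = 381.8 kN → 286 kN.
Bolt shear governs: 212 kN.

212 kN (bolt shear governs)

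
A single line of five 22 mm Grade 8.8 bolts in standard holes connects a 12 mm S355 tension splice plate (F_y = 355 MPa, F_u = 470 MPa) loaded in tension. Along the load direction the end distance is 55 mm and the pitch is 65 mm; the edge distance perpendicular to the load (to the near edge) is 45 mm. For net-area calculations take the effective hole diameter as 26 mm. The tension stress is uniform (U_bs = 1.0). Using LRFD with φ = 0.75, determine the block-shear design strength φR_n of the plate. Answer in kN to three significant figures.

638 kN

Shear plane L_v = 55 + 4·65 = 315 mm; A_gv = 315 × 12 = 3780 mm².
A_nv = (315 − 4.5·26) × 12 = 2376 mm².
A_nt = (45 − 0.5·26) × 12 = 384 mm².
0.6 F_u A_nv = 670 kN; 0.6 F_y A_gv = 805.1 kN → shear rupture governs the shear term.
R_n = 670 + 1.0 × 470 × 384 / 1000 = 850.5 kN.
Design strength φR_n = 0.75 × 850.5 = 638 kN.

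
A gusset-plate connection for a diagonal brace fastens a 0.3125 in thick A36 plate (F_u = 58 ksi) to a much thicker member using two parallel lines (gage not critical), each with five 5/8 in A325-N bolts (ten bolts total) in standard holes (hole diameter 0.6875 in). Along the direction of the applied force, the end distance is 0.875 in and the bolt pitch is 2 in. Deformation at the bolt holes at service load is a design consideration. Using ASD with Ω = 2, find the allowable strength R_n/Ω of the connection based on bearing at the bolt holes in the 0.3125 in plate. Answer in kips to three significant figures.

Per bolt r_n = 1.2 l_c t F_u ≤ 2.4 d t F_u; upper limit = 2.4 × 0.625 × 0.3125 × 58 = 27.19 kips.
Edge bolt: l_c = 0.875 − 0.6875/2 = 0.5312 in → 1.2 × 0.5312 × 0.3125 × 58 = 11.55 → r_n = 11.55 kips.
Interior bolts: l_c = 2 − 0.6875 = 1.312 in → 1.2 × 1.312 × 0.3125 × 58 = 28.55 → r_n = 27.19 kips.
R_n = 2 × 11.55 + 8 × 27.19 = 240.6 kips.
Allowable strength R_n/Ω = 240.6 / 2 = 120 kips.

120 kips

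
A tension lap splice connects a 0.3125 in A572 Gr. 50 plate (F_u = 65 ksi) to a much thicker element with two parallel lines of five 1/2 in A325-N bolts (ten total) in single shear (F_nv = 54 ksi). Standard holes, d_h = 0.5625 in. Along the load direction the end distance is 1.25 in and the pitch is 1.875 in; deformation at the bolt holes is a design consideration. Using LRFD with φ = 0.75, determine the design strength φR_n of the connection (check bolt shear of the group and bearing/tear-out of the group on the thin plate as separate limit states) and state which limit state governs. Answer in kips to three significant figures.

Bolt shear: A_b = π·0.5²/4 = 0.1963 in²; R_n = 54 × 0.1963 × 10 × 1 = 106 kips → 0.75 × 106 = 79.5 kips.
Bearing (1.2 l_c t F_u ≤ 2.4 d t F_u): upper limit = 2.4·0.5·0.3125·65 = 24.38 kips.
  Edge l_c = 1.25 − 0.5625/2 = 0.9688 → r_n = 23.61 kips; interior l_c = 1.875 − 0.5625 = 1.312 → r_n = 24.38 kips.
  R_n,bearing = 2·23.61 + 8·24.38 = 242.2 kips → 0.75 × 242.2 = 182 kips.
Bolt shear governs: 79.5 kips.

79.5 kips (bolt shear governs)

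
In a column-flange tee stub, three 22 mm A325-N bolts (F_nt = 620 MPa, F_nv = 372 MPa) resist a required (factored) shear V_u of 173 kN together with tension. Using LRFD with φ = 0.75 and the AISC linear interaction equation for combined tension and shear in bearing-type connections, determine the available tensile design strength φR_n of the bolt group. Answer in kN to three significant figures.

401 kN

A_b = π·22²/4 = 380.1 mm²; f_rv = 173 × 1000 / (3 × 380.1) = 151.7 MPa.
F'_nt = 1.3 F_nt − (F_nt / φF_nv) f_rv = 1.3·620 − (620/(0.75·372))·151.7 = 468.9 MPa, capped at F_nt → F'_nt = 468.9 MPa.
R_n = F'_nt · A_b · n = 468.9 × 380.1 × 3 / 1000 = 534.7 kN.
Design strength φR_n = 0.75 × 534.7 = 401 kN.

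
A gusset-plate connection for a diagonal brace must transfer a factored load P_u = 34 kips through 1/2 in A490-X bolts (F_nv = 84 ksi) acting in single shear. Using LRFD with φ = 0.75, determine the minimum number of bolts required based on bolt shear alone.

3 bolts

A_b = π·0.5²/4 = 0.1963 in².
Per-bolt design strength φR_n = 0.75 × 84 × 0.1963 × 1 = 12.37 kips.
n ≥ 34 / 12.37 = 2.749 → use 3 bolts.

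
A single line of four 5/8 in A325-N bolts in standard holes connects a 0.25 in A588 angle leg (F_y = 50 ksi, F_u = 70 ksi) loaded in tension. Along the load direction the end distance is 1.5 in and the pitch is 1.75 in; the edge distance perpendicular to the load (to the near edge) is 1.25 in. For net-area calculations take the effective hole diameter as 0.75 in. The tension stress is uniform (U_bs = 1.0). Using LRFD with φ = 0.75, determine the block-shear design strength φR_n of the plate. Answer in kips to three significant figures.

Shear plane L_v = 1.5 + 3·1.75 = 6.75 in; A_gv = 6.75 × 0.25 = 1.688 in².
A_nv = (6.75 − 3.5·0.75) × 0.25 = 1.031 in².
A_nt = (1.25 − 0.5·0.75) × 0.25 = 0.2188 in².
0.6 F_u A_nv = 43.31 kips; 0.6 F_y A_gv = 50.62 kips → shear rupture governs the shear term.
R_n = 43.31 + 1.0 × 70 × 0.2188 = 58.62 kips.
Design strength φR_n = 0.75 × 58.62 = 44 kips.

44 kips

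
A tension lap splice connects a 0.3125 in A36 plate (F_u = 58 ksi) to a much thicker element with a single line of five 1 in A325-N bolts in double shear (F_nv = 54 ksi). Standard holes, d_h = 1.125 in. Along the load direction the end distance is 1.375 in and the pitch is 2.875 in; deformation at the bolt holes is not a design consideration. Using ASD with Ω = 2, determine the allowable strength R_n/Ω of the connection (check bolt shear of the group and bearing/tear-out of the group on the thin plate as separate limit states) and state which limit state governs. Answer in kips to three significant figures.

Bolt shear: A_b = π·1²/4 = 0.7854 in²; R_n = 54 × 0.7854 × 5 × 2 = 424.1 kips → 424.1 / 2 = 212 kips.
Bearing (1.5 l_c t F_u ≤ 3.0 d t F_u): upper limit = 3.0·1·0.3125·58 = 54.38 kips.
  Edge l_c = 1.375 − 1.125/2 = 0.8125 → r_n = 22.09 kips; interior l_c = 2.875 − 1.125 = 1.75 → r_n = 47.58 kips.
  R_n,bearing = 1·22.09 + 4·47.58 = 212.4 kips → 212.4 / 2 = 106 kips.
Bearing governs: 106 kips.

106 kips (bearing governs)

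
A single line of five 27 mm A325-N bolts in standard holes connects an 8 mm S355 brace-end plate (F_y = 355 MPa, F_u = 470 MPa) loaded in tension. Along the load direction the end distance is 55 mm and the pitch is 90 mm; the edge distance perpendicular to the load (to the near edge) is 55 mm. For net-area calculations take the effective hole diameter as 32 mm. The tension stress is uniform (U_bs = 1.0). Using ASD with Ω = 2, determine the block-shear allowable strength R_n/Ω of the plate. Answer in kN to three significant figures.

379 kN

Shear plane L_v = 55 + 4·90 = 415 mm; A_gv = 415 × 8 = 3320 mm².
A_nv = (415 − 4.5·32) × 8 = 2168 mm².
A_nt = (55 − 0.5·32) × 8 = 312 mm².
0.6 F_u A_nv = 611.4 kN; 0.6 F_y A_gv = 707.2 kN → shear rupture governs the shear term.
R_n = 611.4 + 1.0 × 470 × 312 / 1000 = 758 kN.
Allowable strength R_n/Ω = 758 / 2 = 379 kN.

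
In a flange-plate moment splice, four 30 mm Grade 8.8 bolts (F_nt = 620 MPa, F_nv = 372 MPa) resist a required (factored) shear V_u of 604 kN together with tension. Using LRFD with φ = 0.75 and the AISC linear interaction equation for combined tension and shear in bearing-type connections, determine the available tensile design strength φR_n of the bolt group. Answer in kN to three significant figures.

703 kN

A_b = π·30²/4 = 706.9 mm²; f_rv = 604 × 1000 / (4 × 706.9) = 213.6 MPa.
F'_nt = 1.3 F_nt − (F_nt / φF_nv) f_rv = 1.3·620 − (620/(0.75·372))·213.6 = 331.3 MPa, capped at F_nt → F'_nt = 331.3 MPa.
R_n = F'_nt · A_b · n = 331.3 × 706.9 × 4 / 1000 = 936.7 kN.
Design strength φR_n = 0.75 × 936.7 = 703 kN.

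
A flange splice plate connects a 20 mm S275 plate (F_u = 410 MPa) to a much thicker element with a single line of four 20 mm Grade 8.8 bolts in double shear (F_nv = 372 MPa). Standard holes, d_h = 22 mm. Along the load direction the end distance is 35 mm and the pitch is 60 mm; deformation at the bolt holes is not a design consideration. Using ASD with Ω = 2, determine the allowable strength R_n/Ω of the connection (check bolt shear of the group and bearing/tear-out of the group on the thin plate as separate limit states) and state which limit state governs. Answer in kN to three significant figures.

467 kN (bolt shear governs)

Bolt shear: A_b = π·20²/4 = 314.2 mm²; R_n = 372 × 314.2 × 4 × 2 / 1000 = 934.9 kN → 934.9 / 2 = 467 kN.
Bearing (1.5 l_c t F_u ≤ 3.0 d t F_u): upper limit = 3.0·20·20·410 / 1000 = 492 kN.
  Edge l_c = 35 − 22/2 = 24 → r_n = 295.2 kN; interior l_c = 60 − 22 = 38 → r_n = 467.4 kN.
  R_n,bearing = 1·295.2 + 3·467.4 = 1697 kN → 1697 / 2 = 849 kN.
Bolt shear governs: 467 kN.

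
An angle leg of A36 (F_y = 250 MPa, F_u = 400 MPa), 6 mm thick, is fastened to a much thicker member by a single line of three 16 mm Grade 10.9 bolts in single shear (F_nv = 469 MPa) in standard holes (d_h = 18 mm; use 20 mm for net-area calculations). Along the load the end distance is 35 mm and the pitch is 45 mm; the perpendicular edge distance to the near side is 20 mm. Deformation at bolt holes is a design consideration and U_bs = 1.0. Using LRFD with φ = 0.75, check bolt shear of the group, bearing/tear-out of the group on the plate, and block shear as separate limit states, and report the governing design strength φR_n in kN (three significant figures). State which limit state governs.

Bolt shear: A_b = π·16²/4 = 201.1 mm²; R_n = 469 × 201.1 × 3 × 1 / 1000 = 282.9 kN → 0.75 × 282.9 = 212 kN.
Bearing: edge l_c = 26, r_n = 74.88 kN; interior l_c = 27, r_n = 77.76 kN; R_n = 74.88 + 2·77.76 = 230.4 kN → 173 kN.
Block shear: A_gv = 750, A_nv = 450, A_nt = 60 mm²; R_n = min(0.6F_uA_nv, 0.6F_yA_gv) + U_bs·F_u·A_nt = 132 kN → 99 kN.
Block shear governs: 99 kN.

99 kN (block shear governs)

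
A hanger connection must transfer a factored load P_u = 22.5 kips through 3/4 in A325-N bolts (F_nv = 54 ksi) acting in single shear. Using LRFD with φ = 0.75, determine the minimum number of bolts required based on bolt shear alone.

2 bolts

A_b = π·0.75²/4 = 0.4418 in².
Per-bolt design strength φR_n = 0.75 × 54 × 0.4418 × 1 = 17.89 kips.
n ≥ 22.5 / 17.89 = 1.258 → use 2 bolts.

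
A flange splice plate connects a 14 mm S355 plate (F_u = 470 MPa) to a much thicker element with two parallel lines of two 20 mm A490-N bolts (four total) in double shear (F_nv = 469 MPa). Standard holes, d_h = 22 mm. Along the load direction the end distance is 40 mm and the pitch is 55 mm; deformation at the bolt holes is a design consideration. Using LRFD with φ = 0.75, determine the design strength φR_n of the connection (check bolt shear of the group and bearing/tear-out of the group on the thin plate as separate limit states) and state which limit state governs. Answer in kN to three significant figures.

734 kN (bearing governs)

Bolt shear: A_b = π·20²/4 = 314.2 mm²; R_n = 469 × 314.2 × 4 × 2 / 1000 = 1179 kN → 0.75 × 1179 = 884 kN.
Bearing (1.2 l_c t F_u ≤ 2.4 d t F_u): upper limit = 2.4·20·14·470 / 1000 = 315.8 kN.
  Edge l_c = 40 − 22/2 = 29 → r_n = 229 kN; interior l_c = 55 − 22 = 33 → r_n = 260.6 kN.
  R_n,bearing = 2·229 + 2·260.6 = 979.1 kN → 0.75 × 979.1 = 734 kN.
Bearing governs: 734 kN.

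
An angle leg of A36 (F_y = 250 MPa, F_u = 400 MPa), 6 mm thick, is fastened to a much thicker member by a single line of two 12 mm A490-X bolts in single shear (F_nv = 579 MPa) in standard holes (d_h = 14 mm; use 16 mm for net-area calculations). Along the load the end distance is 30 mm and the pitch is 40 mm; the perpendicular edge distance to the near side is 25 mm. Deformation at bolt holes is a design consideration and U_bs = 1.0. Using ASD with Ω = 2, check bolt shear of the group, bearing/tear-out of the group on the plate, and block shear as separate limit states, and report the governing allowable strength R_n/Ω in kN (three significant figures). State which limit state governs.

51.9 kN (block shear governs)

Bolt shear: A_b = π·12²/4 = 113.1 mm²; R_n = 579 × 113.1 × 2 × 1 / 1000 = 131 kN → 131 / 2 = 65.5 kN.
Bearing: edge l_c = 23, r_n = 66.24 kN; interior l_c = 26, r_n = 69.12 kN; R_n = 66.24 + 1·69.12 = 135.4 kN → 67.7 kN.
Block shear: A_gv = 420, A_nv = 276, A_nt = 102 mm²; R_n = min(0.6F_uA_nv, 0.6F_yA_gv) + U_bs·F_u·A_nt = 103.8 kN → 51.9 kN.
Block shear governs: 51.9 kN.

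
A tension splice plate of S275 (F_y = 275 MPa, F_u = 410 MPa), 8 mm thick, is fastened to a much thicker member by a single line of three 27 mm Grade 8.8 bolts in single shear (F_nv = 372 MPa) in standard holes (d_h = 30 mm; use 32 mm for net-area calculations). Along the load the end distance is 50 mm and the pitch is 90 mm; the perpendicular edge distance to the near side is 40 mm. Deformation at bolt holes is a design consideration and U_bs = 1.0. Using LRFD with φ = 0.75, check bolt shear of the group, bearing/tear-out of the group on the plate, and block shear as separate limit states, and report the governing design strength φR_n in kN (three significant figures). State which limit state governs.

Bolt shear: A_b = π·27²/4 = 572.6 mm²; R_n = 372 × 572.6 × 3 × 1 / 1000 = 639 kN → 0.75 × 639 = 479 kN.
Bearing: edge l_c = 35, r_n = 137.8 kN; interior l_c = 60, r_n = 212.5 kN; R_n = 137.8 + 2·212.5 = 562.8 kN → 422 kN.
Block shear: A_gv = 1840, A_nv = 1200, A_nt = 192 mm²; R_n = min(0.6F_uA_nv, 0.6F_yA_gv) + U_bs·F_u·A_nt = 373.9 kN → 280 kN.
Block shear governs: 280 kN.

280 kN (block shear governs)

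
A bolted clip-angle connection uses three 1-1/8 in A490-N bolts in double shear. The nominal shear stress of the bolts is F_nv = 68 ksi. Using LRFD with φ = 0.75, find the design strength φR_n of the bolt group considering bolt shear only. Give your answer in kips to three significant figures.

A_b = π × 1.125² / 4 = 0.994 in².
R_n = F_nv · A_b · n · n_s = 68 × 0.994 × 3 × 2 = 405.6 kips.
Design strength φR_n = 0.75 × 405.6 = 304 kips.

304 kips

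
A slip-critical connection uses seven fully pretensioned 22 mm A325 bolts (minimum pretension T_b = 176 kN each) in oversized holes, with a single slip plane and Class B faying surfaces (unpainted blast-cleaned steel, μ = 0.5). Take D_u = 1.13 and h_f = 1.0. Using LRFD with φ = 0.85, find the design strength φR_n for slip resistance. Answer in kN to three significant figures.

592 kN

R_n = μ · D_u · h_f · T_b · n_s · n_b = 0.5 × 1.13 × 1.0 × 176 × 1 × 7 = 696.1 kN.
Design strength φR_n = 0.85 × 696.1 = 592 kN.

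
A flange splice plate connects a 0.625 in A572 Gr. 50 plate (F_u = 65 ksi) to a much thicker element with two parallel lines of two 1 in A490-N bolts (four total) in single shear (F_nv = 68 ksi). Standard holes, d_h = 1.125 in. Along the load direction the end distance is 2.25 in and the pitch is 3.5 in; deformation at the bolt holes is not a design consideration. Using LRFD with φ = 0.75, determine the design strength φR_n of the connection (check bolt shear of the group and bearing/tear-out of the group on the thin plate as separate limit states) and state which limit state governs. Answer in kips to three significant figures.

160 kips (bolt shear governs)

Bolt shear: A_b = π·1²/4 = 0.7854 in²; R_n = 68 × 0.7854 × 4 × 1 = 213.6 kips → 0.75 × 213.6 = 160 kips.
Bearing (1.5 l_c t F_u ≤ 3.0 d t F_u): upper limit = 3.0·1·0.625·65 = 121.9 kips.
  Edge l_c = 2.25 − 1.125/2 = 1.688 → r_n = 102.8 kips; interior l_c = 3.5 − 1.125 = 2.375 → r_n = 121.9 kips.
  R_n,bearing = 2·102.8 + 2·121.9 = 449.4 kips → 0.75 × 449.4 = 337 kips.
Bolt shear governs: 160 kips.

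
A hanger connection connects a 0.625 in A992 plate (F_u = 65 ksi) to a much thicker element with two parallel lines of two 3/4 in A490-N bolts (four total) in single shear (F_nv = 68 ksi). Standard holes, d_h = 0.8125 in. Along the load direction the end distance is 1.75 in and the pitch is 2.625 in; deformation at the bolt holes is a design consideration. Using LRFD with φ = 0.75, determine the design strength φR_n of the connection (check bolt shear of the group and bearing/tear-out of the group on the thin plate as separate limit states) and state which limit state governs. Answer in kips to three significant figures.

Bolt shear: A_b = π·0.75²/4 = 0.4418 in²; R_n = 68 × 0.4418 × 4 × 1 = 120.2 kips → 0.75 × 120.2 = 90.1 kips.
Bearing (1.2 l_c t F_u ≤ 2.4 d t F_u): upper limit = 2.4·0.75·0.625·65 = 73.12 kips.
  Edge l_c = 1.75 − 0.8125/2 = 1.344 → r_n = 65.51 kips; interior l_c = 2.625 − 0.8125 = 1.812 → r_n = 73.12 kips.
  R_n,bearing = 2·65.51 + 2·73.12 = 277.3 kips → 0.75 × 277.3 = 208 kips.
Bolt shear governs: 90.1 kips.

90.1 kips (bolt shear governs)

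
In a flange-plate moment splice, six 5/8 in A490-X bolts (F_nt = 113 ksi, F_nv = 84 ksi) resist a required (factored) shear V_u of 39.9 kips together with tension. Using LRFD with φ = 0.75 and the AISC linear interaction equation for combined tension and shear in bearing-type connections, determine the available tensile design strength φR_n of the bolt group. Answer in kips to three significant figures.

149 kips

A_b = π·0.625²/4 = 0.3068 in²; f_rv = 39.9 / (6 × 0.3068) = 21.68 ksi.
F'_nt = 1.3 F_nt − (F_nt / φF_nv) f_rv = 1.3·113 − (113/(0.75·84))·21.68 = 108 ksi, capped at F_nt → F'_nt = 108 ksi.
R_n = F'_nt · A_b · n = 108 × 0.3068 × 6 = 198.8 kips.
Design strength φR_n = 0.75 × 198.8 = 149 kips.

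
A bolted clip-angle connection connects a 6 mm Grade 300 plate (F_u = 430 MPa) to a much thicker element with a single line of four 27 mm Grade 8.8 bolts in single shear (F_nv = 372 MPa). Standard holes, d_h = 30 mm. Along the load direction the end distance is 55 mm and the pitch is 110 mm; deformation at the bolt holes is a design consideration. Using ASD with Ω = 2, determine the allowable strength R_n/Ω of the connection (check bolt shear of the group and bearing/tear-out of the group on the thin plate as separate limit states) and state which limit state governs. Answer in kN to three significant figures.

313 kN (bearing governs)

Bolt shear: A_b = π·27²/4 = 572.6 mm²; R_n = 372 × 572.6 × 4 × 1 / 1000 = 852 kN → 852 / 2 = 426 kN.
Bearing (1.2 l_c t F_u ≤ 2.4 d t F_u): upper limit = 2.4·27·6·430 / 1000 = 167.2 kN.
  Edge l_c = 55 − 30/2 = 40 → r_n = 123.8 kN; interior l_c = 110 − 30 = 80 → r_n = 167.2 kN.
  R_n,bearing = 1·123.8 + 3·167.2 = 625.4 kN → 625.4 / 2 = 313 kN.
Bearing governs: 313 kN.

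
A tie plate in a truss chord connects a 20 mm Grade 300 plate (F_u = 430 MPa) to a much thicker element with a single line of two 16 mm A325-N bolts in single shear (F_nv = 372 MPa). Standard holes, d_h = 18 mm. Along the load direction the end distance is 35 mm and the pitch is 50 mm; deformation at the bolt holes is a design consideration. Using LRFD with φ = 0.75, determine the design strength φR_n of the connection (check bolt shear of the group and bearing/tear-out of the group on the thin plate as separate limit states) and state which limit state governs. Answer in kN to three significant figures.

Bolt shear: A_b = π·16²/4 = 201.1 mm²; R_n = 372 × 201.1 × 2 × 1 / 1000 = 149.6 kN → 0.75 × 149.6 = 112 kN.
Bearing (1.2 l_c t F_u ≤ 2.4 d t F_u): upper limit = 2.4·16·20·430 / 1000 = 330.2 kN.
  Edge l_c = 35 − 18/2 = 26 → r_n = 268.3 kN; interior l_c = 50 − 18 = 32 → r_n = 330.2 kN.
  R_n,bearing = 1·268.3 + 1·330.2 = 598.6 kN → 0.75 × 598.6 = 449 kN.
Bolt shear governs: 112 kN.

112 kN (bolt shear governs)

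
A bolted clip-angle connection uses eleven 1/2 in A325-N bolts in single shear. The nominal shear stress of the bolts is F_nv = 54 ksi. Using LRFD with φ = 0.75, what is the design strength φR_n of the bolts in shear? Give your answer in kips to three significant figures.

87.5 kips

A_b = π × 0.5² / 4 = 0.1963 in².
R_n = F_nv · A_b · n · n_s = 54 × 0.1963 × 11 × 1 = 116.6 kips.
Design strength φR_n = 0.75 × 116.6 = 87.5 kips.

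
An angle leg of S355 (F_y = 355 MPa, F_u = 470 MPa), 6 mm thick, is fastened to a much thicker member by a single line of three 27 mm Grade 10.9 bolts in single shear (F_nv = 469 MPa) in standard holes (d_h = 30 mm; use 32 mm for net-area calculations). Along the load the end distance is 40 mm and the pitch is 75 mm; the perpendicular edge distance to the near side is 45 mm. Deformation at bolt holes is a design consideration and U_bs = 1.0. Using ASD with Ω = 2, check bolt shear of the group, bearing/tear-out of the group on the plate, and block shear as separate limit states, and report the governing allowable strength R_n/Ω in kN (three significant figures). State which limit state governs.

134 kN (block shear governs)

Bolt shear: A_b = π·27²/4 = 572.6 mm²; R_n = 469 × 572.6 × 3 × 1 / 1000 = 805.6 kN → 805.6 / 2 = 403 kN.
Bearing: edge l_c = 25, r_n = 84.6 kN; interior l_c = 45, r_n = 152.3 kN; R_n = 84.6 + 2·152.3 = 389.2 kN → 195 kN.
Block shear: A_gv = 1140, A_nv = 660, A_nt = 174 mm²; R_n = min(0.6F_uA_nv, 0.6F_yA_gv) + U_bs·F_u·A_nt = 267.9 kN → 134 kN.
Block shear governs: 134 kN.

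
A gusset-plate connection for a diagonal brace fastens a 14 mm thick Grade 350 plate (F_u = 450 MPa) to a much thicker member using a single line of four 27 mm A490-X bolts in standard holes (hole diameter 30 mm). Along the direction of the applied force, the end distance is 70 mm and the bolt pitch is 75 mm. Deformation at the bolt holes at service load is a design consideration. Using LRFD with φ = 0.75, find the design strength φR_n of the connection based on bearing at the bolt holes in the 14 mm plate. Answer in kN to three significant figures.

1070 kN

Per bolt r_n = 1.2 l_c t F_u ≤ 2.4 d t F_u; upper limit = 2.4 × 27 × 14 × 450 / 1000 = 408.2 kN.
Edge bolt: l_c = 70 − 30/2 = 55 mm → 1.2 × 55 × 14 × 450 / 1000 = 415.8 → r_n = 408.2 kN.
Interior bolts: l_c = 75 − 30 = 45 mm → 1.2 × 45 × 14 × 450 / 1000 = 340.2 → r_n = 340.2 kN.
R_n = 1 × 408.2 + 3 × 340.2 = 1429 kN.
Design strength φR_n = 0.75 × 1429 = 1070 kN.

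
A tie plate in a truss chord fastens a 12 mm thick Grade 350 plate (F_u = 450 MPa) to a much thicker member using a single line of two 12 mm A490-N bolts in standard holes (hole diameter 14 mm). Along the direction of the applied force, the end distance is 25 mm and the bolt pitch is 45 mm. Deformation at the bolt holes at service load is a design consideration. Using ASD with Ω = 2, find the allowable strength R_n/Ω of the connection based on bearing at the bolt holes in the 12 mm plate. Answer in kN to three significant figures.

Per bolt r_n = 1.2 l_c t F_u ≤ 2.4 d t F_u; upper limit = 2.4 × 12 × 12 × 450 / 1000 = 155.5 kN.
Edge bolt: l_c = 25 − 14/2 = 18 mm → 1.2 × 18 × 12 × 450 / 1000 = 116.6 → r_n = 116.6 kN.
Interior bolts: l_c = 45 − 14 = 31 mm → 1.2 × 31 × 12 × 450 / 1000 = 200.9 → r_n = 155.5 kN.
R_n = 1 × 116.6 + 1 × 155.5 = 272.2 kN.
Allowable strength R_n/Ω = 272.2 / 2 = 136 kN.

136 kN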